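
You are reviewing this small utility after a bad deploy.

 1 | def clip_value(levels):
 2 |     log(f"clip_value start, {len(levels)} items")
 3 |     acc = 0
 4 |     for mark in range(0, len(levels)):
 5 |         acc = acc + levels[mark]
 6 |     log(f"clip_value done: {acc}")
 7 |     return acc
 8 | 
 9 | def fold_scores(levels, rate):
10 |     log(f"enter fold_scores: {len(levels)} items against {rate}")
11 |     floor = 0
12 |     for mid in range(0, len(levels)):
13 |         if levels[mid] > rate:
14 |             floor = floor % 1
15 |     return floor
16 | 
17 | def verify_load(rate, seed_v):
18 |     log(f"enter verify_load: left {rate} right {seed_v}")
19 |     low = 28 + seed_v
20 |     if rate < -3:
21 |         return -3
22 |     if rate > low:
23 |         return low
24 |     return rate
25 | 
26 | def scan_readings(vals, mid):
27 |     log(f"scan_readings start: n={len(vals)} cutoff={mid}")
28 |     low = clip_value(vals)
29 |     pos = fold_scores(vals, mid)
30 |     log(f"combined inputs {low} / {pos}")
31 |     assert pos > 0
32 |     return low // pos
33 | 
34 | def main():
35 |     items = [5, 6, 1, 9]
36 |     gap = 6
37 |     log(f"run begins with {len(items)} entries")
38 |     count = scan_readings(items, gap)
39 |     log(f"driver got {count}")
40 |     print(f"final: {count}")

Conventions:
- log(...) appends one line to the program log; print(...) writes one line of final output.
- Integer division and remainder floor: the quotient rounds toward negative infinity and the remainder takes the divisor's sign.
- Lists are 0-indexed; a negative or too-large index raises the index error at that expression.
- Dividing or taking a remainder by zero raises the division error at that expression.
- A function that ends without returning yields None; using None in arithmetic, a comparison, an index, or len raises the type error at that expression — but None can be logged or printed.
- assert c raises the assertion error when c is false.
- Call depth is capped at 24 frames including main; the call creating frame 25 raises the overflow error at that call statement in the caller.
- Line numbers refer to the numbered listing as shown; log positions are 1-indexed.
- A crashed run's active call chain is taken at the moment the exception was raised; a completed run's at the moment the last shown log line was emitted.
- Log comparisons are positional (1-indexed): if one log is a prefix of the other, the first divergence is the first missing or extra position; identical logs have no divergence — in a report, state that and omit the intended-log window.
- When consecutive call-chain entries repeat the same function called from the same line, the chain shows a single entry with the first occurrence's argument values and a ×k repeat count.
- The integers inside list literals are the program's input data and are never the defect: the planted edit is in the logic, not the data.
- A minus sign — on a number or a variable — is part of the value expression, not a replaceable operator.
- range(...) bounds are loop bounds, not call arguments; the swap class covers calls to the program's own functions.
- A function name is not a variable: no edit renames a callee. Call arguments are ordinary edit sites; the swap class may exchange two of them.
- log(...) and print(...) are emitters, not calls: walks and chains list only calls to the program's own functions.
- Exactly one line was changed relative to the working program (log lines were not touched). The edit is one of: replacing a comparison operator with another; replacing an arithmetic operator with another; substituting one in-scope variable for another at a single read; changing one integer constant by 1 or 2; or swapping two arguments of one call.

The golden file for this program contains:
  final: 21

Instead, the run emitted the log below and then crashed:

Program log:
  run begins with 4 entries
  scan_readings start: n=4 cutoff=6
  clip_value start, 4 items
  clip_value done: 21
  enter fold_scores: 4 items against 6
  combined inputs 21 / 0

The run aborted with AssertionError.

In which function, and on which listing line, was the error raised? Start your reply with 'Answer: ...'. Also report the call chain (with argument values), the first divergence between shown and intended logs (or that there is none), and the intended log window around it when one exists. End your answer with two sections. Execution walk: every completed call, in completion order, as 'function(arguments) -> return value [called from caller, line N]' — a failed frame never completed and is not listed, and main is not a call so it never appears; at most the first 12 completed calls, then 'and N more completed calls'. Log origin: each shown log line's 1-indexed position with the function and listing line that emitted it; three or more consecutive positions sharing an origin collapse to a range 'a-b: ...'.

Answer: the error was raised in scan_readings, line 31.
Key fact: The log first diverges at position 6: the faulty run prints 'combined inputs 21 / 0' where the working version prints 'combined inputs 21 / 1'.
Call chain: main -> scan_readings([5, 6, 1, 9], 6) (called at line 38).
First divergence: position 6 — shown 'combined inputs 21 / 0', intended 'combined inputs 21 / 1'.
Intended log window:
  4: clip_value done: 21
  5: enter fold_scores: 4 items against 6
  6: combined inputs 21 / 1
  7: driver got 21
Execution walk:
  clip_value([5, 6, 1, 9]) -> 21  [called from scan_readings, line 28]
  fold_scores([5, 6, 1, 9], 6) -> 0  [called from scan_readings, line 29]
Log line origins:
  1: logged in main at line 37
  2: logged in scan_readings at line 27
  3: logged in clip_value at line 2
  4: logged in clip_value at line 6
  5: logged in fold_scores at line 10
  6: logged in scan_readings at line 30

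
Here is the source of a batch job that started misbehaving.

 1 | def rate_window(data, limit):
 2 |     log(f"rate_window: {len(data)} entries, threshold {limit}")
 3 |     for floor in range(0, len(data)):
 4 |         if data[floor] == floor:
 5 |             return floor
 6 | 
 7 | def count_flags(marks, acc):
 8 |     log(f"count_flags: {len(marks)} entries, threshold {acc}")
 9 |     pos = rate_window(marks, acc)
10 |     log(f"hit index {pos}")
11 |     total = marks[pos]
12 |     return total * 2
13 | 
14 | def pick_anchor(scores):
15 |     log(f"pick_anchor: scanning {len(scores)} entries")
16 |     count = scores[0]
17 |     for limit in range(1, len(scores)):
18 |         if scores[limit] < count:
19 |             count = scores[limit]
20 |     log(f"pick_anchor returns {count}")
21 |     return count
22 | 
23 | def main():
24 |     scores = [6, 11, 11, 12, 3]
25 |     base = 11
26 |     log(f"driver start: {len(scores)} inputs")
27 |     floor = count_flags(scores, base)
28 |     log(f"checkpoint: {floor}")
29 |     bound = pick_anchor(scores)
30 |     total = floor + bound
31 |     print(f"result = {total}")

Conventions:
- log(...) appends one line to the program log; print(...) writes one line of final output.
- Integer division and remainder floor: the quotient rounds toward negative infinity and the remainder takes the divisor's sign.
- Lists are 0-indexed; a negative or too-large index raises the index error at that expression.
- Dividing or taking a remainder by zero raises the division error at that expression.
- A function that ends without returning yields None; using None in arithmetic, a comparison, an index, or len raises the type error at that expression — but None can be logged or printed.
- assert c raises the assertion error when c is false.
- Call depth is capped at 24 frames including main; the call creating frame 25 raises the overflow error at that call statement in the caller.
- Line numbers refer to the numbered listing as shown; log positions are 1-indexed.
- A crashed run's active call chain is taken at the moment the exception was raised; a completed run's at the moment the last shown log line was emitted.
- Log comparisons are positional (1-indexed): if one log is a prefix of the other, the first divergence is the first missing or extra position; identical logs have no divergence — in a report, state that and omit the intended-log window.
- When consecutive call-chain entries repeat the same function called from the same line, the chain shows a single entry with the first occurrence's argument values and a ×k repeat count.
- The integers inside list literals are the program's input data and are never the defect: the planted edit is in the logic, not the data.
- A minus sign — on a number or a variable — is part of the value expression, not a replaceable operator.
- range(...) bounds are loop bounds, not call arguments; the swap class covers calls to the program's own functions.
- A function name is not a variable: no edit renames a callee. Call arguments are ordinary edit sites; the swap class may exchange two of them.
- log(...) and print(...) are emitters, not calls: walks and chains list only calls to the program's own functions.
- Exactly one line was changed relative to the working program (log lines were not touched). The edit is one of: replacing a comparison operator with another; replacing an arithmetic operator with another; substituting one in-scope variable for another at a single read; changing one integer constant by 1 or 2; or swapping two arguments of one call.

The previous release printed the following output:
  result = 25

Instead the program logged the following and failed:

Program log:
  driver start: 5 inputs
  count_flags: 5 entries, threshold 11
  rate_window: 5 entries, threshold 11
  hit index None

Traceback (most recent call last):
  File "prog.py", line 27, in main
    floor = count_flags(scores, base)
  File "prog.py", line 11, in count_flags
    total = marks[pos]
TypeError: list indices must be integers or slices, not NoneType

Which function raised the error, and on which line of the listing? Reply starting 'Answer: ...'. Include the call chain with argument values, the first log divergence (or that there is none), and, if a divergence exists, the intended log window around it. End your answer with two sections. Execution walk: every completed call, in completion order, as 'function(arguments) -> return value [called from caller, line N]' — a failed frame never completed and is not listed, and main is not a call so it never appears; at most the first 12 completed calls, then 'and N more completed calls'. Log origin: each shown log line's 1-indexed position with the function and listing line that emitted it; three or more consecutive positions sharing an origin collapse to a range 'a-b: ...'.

Answer: the error was raised in count_flags, line 11.
Core observation: At log position 4 the runs split — shown 'hit index None', but the working version logs 'hit index 1'.
Call chain: main -> count_flags([6, 11, 11, 12, 3], 11) (called at line 27).
First divergence: at position 4 the run shows 'hit index None' where the working version logs 'hit index 1'.
Intended log window:
  2: count_flags: 5 entries, threshold 11
  3: rate_window: 5 entries, threshold 11
  4: hit index 1
  5: checkpoint: 22
Execution walk:
  rate_window([6, 11, 11, 12, 3], 11) -> None  [called from count_flags, line 9]
Origin of each log line:
  1: emitted by main (line 26)
  2: emitted by count_flags (line 8)
  3: emitted by rate_window (line 2)
  4: emitted by count_flags (line 10)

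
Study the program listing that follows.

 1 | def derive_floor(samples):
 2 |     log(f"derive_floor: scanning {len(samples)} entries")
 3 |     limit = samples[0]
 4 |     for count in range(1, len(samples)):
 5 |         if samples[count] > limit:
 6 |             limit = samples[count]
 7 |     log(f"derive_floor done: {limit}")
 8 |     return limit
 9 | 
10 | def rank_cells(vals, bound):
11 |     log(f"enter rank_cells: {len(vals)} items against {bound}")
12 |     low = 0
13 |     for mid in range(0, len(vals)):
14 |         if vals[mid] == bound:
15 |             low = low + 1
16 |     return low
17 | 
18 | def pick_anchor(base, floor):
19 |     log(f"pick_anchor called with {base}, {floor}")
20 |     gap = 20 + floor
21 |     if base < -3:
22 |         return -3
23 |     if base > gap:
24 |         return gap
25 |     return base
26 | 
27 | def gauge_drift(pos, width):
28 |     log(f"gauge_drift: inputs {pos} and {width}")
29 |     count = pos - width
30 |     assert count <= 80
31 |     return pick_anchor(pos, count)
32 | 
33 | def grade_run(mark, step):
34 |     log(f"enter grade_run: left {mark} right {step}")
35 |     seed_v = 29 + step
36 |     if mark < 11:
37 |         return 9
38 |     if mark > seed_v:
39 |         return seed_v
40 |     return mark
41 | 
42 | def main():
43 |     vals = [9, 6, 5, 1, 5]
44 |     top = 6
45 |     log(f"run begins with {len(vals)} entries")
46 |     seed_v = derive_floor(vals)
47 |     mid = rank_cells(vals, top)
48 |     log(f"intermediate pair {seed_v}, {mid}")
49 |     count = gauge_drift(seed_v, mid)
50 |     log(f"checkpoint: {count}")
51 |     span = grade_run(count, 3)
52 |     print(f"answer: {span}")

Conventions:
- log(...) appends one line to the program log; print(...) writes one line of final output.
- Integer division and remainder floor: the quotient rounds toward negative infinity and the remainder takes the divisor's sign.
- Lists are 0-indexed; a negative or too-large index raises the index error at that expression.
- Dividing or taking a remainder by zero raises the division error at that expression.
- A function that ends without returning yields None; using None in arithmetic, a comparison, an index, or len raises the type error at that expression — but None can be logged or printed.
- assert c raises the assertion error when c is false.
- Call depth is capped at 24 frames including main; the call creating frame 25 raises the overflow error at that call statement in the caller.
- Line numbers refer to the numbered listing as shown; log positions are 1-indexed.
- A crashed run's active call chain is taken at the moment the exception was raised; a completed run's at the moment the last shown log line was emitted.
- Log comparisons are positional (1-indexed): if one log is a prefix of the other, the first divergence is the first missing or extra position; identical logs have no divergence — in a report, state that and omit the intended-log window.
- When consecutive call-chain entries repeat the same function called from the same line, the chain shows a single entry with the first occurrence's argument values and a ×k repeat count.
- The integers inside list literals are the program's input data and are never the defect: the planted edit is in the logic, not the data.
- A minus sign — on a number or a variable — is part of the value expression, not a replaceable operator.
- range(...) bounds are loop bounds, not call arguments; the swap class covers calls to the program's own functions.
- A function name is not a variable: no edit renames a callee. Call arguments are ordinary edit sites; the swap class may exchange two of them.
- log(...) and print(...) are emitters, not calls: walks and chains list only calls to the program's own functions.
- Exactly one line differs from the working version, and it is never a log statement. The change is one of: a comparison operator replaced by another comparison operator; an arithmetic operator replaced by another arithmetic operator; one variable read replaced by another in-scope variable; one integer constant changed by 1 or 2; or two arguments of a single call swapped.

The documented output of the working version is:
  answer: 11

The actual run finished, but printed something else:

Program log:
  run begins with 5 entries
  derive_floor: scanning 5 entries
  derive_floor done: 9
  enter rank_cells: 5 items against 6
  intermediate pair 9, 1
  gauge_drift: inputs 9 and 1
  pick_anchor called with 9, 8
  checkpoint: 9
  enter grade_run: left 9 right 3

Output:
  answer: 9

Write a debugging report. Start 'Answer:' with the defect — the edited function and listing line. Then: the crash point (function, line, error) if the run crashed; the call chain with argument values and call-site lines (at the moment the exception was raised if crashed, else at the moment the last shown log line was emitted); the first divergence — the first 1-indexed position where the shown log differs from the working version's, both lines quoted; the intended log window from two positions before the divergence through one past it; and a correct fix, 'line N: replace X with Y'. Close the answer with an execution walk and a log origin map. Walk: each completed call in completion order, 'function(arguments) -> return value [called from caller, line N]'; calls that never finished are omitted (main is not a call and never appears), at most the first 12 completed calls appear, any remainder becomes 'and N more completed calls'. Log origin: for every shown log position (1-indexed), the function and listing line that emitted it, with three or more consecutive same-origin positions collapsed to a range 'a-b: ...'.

Answer: the defect is in grade_run at line 37.
Key fact: No log line changed; the fault shows up purely in the output.
Call chain: main -> grade_run(9, 3) (called at line 51).
First divergence: none; the two logs match at every position.
Execution walk:
  derive_floor([9, 6, 5, 1, 5]) -> 9  [called from main, line 46]
  rank_cells([9, 6, 5, 1, 5], 6) -> 1  [called from main, line 47]
  pick_anchor(9, 8) -> 9  [called from gauge_drift, line 31]
  gauge_drift(9, 1) -> 9  [called from main, line 49]
  grade_run(9, 3) -> 9  [called from main, line 51]
Log origins:
  1: logged in main at line 45
  2: logged in derive_floor at line 2
  3: logged in derive_floor at line 7
  4: logged in rank_cells at line 11
  5: logged in main at line 48
  6: logged in gauge_drift at line 28
  7: logged in pick_anchor at line 19
  8: logged in main at line 50
  9: logged in grade_run at line 34
A correct fix: line 37: replace `9` with `11`.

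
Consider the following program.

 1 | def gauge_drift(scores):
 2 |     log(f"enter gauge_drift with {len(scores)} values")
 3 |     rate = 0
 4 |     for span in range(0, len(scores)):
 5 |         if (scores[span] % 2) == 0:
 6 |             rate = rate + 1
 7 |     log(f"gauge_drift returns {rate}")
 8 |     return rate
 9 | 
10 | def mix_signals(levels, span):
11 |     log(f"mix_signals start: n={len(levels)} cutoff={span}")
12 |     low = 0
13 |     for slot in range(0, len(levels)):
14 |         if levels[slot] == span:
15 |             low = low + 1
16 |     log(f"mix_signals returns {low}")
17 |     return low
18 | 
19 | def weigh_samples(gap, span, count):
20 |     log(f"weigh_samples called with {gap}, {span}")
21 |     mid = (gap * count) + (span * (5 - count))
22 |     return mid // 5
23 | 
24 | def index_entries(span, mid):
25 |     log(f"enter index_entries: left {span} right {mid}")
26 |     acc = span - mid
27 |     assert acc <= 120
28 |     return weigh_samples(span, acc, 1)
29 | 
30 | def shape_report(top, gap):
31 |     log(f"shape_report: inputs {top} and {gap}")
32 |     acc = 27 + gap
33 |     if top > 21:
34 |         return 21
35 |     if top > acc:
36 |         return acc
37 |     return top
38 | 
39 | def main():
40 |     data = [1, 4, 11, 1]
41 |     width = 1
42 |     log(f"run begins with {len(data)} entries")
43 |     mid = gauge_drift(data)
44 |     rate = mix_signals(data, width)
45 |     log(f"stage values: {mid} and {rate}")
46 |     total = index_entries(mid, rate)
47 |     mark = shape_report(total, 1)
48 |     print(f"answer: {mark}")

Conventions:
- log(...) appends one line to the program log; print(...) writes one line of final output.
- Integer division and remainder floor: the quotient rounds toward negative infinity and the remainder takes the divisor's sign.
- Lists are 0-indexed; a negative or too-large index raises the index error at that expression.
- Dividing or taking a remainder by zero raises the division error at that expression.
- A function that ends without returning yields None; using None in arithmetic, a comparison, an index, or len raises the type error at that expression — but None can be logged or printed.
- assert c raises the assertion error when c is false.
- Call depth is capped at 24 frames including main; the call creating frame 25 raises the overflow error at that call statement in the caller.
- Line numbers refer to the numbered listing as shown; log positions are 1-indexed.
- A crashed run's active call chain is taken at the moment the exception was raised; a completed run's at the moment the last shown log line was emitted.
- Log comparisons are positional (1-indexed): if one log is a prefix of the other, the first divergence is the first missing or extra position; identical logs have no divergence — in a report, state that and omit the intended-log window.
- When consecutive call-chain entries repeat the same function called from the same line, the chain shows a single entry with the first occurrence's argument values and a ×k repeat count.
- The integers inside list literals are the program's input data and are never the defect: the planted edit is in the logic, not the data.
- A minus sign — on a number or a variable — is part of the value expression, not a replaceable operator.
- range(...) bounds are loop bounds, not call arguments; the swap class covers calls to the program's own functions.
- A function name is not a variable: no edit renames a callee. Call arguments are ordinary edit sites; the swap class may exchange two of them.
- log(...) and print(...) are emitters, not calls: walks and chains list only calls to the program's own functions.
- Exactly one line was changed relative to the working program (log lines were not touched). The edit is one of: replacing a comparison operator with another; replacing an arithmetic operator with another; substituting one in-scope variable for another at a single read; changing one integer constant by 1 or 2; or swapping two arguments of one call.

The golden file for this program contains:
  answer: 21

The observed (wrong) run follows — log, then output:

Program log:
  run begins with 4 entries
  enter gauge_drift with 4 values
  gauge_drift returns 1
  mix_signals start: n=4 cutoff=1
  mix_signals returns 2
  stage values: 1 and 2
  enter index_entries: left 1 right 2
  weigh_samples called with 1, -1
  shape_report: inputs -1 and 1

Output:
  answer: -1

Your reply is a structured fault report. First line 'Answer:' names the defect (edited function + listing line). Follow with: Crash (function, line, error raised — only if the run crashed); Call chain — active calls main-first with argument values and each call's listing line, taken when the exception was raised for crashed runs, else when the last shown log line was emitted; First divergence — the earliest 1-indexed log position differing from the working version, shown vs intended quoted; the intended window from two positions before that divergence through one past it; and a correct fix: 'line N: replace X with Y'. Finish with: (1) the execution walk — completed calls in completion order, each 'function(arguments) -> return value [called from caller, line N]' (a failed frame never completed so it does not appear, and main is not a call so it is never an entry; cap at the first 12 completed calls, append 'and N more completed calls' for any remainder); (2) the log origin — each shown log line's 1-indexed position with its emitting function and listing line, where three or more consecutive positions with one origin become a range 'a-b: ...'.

Answer: the defect is in shape_report at line 33.
Key fact: No log line changed; the fault shows up purely in the output.
Call chain: main -> shape_report(-1, 1) (called at line 47).
First divergence: none — the logs agree in full.
Execution walk:
  gauge_drift([1, 4, 11, 1]) -> 1  [called from main, line 43]
  mix_signals([1, 4, 11, 1], 1) -> 2  [called from main, line 44]
  weigh_samples(1, -1, 1) -> -1  [called from index_entries, line 28]
  index_entries(1, 2) -> -1  [called from main, line 46]
  shape_report(-1, 1) -> -1  [called from main, line 47]
Log origins:
  1: emitted by main (line 42)
  2: emitted by gauge_drift (line 2)
  3: emitted by gauge_drift (line 7)
  4: emitted by mix_signals (line 11)
  5: emitted by mix_signals (line 16)
  6: emitted by main (line 45)
  7: emitted by index_entries (line 25)
  8: emitted by weigh_samples (line 20)
  9: emitted by shape_report (line 31)
A correct fix: line 33: replace `>` with `<`.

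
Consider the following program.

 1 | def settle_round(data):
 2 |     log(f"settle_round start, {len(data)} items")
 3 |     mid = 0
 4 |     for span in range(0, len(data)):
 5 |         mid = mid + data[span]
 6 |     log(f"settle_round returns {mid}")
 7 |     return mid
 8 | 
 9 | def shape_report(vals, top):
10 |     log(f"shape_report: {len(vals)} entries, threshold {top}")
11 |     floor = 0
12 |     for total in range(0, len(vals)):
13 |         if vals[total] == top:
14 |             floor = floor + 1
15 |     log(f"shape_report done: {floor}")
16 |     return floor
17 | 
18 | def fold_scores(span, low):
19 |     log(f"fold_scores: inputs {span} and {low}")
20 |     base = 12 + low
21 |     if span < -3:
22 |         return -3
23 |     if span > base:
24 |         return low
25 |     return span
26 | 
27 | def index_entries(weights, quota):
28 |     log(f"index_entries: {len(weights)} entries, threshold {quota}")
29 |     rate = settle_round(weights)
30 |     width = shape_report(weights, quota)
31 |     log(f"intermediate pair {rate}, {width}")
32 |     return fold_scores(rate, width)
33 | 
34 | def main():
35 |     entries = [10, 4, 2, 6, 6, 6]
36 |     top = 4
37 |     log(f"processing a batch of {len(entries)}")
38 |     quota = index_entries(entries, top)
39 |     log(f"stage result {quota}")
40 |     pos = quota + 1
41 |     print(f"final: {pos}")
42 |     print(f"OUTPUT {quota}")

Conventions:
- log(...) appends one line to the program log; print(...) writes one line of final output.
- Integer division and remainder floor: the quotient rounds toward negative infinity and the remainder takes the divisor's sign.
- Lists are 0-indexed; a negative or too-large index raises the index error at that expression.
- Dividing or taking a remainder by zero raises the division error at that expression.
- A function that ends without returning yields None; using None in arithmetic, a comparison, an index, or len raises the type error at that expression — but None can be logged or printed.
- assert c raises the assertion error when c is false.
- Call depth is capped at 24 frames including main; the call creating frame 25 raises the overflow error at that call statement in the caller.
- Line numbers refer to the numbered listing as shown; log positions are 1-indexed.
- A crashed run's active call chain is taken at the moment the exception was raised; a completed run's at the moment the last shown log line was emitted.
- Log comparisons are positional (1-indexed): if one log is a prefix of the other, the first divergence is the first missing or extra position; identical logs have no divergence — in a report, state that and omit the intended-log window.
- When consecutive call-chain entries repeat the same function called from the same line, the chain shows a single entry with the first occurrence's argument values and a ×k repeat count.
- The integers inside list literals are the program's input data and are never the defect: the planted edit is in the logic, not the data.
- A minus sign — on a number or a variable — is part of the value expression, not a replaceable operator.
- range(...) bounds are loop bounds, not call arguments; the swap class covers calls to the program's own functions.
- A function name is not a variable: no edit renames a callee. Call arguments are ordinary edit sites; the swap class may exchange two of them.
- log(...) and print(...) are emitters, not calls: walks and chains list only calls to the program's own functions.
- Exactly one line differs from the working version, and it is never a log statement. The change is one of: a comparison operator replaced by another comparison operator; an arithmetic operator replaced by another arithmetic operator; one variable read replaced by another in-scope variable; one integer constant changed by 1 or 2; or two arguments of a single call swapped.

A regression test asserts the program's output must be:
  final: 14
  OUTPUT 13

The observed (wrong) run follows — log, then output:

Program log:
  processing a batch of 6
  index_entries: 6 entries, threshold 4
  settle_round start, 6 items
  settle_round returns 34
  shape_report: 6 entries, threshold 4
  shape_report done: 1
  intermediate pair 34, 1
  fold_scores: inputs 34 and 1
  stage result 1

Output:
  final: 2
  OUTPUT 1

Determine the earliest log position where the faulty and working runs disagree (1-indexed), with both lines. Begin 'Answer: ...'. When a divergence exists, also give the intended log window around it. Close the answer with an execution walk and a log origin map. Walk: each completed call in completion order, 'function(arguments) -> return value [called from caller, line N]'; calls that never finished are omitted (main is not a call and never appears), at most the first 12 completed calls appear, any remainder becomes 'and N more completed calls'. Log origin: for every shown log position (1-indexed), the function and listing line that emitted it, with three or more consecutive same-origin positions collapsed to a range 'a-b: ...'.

Answer: at position 9 the run shows 'stage result 1' where the working version logs 'stage result 13'.
Intended log window:
  7: intermediate pair 34, 1
  8: fold_scores: inputs 34 and 1
  9: stage result 13
Execution walk:
  settle_round([10, 4, 2, 6, 6, 6]) -> 34  [called from index_entries, line 29]
  shape_report([10, 4, 2, 6, 6, 6], 4) -> 1  [called from index_entries, line 30]
  fold_scores(34, 1) -> 1  [called from index_entries, line 32]
  index_entries([10, 4, 2, 6, 6, 6], 4) -> 1  [called from main, line 38]
Log line origins:
  1 — main, line 37
  2 — index_entries, line 28
  3 — settle_round, line 2
  4 — settle_round, line 6
  5 — shape_report, line 10
  6 — shape_report, line 15
  7 — index_entries, line 31
  8 — fold_scores, line 19
  9 — main, line 39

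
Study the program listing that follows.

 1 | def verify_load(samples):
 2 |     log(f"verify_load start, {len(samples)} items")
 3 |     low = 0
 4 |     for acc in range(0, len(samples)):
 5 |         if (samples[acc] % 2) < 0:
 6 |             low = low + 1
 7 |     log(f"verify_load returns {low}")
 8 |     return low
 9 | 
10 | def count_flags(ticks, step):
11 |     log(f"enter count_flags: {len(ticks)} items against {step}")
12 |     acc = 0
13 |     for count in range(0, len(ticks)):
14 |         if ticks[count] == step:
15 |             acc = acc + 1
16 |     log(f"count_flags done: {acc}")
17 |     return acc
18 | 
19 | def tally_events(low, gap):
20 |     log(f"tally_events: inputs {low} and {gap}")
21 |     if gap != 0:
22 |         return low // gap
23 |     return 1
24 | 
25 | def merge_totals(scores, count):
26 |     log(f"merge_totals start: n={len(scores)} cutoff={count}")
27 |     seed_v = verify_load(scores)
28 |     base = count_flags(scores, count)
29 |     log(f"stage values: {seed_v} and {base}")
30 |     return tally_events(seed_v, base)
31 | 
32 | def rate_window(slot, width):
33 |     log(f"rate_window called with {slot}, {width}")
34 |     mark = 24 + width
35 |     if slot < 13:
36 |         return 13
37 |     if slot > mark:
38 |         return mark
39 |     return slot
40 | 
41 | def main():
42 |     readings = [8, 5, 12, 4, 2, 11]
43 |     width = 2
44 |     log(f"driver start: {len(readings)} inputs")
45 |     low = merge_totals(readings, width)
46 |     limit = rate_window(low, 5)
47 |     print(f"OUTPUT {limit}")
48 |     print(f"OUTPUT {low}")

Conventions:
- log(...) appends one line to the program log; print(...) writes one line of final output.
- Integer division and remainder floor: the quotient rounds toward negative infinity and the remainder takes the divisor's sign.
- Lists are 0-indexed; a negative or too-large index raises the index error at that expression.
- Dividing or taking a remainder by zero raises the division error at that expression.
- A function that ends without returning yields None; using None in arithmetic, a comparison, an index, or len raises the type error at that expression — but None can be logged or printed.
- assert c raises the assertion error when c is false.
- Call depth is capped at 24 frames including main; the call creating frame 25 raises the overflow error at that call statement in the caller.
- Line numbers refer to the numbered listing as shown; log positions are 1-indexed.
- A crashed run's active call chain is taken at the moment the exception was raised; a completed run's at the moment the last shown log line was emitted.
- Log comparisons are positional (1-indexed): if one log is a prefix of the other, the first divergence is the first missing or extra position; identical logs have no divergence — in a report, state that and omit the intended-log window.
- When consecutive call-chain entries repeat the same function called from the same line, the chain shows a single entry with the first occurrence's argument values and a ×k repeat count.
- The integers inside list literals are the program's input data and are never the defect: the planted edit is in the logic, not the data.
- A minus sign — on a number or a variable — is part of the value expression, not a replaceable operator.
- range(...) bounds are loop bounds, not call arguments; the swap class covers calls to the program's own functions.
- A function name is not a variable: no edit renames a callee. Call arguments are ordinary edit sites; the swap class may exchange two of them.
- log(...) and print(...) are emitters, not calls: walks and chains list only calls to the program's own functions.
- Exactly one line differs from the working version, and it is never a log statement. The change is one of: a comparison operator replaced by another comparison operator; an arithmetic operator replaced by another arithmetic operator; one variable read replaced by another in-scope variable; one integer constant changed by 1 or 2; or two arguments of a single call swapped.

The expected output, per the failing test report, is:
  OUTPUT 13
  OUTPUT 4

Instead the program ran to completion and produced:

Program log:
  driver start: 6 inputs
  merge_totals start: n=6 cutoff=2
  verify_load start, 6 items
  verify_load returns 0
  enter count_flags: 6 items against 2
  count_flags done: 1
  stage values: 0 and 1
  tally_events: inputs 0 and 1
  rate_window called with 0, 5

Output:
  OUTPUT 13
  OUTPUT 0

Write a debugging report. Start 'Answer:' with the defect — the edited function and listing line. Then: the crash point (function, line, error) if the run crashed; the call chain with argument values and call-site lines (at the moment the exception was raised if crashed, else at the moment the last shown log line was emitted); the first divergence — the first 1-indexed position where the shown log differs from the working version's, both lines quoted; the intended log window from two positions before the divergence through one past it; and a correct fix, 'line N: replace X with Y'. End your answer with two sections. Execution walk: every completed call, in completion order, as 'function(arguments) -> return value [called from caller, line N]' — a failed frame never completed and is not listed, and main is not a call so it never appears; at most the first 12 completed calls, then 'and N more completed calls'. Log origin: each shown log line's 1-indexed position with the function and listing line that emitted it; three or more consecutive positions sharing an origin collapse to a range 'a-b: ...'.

Answer: the defect is in verify_load at line 5.
Key fact: Everything matches until log position 4, which reads 'verify_load returns 0' in place of 'verify_load returns 4'.
Call chain: main -> rate_window(0, 5) (called at line 46).
First divergence: position 4 — the shown line 'verify_load returns 0' should read 'verify_load returns 4'.
Intended log window:
  2: merge_totals start: n=6 cutoff=2
  3: verify_load start, 6 items
  4: verify_load returns 4
  5: enter count_flags: 6 items against 2
Execution walk:
  verify_load([8, 5, 12, 4, 2, 11]) -> 0  [called from merge_totals, line 27]
  count_flags([8, 5, 12, 4, 2, 11], 2) -> 1  [called from merge_totals, line 28]
  tally_events(0, 1) -> 0  [called from merge_totals, line 30]
  merge_totals([8, 5, 12, 4, 2, 11], 2) -> 0  [called from main, line 45]
  rate_window(0, 5) -> 13  [called from main, line 46]
Log origins:
  1: logged in main at line 44
  2: logged in merge_totals at line 26
  3: logged in verify_load at line 2
  4: logged in verify_load at line 7
  5: logged in count_flags at line 11
  6: logged in count_flags at line 16
  7: logged in merge_totals at line 29
  8: logged in tally_events at line 20
  9: logged in rate_window at line 33
A correct fix: line 5: replace `<` with `==`.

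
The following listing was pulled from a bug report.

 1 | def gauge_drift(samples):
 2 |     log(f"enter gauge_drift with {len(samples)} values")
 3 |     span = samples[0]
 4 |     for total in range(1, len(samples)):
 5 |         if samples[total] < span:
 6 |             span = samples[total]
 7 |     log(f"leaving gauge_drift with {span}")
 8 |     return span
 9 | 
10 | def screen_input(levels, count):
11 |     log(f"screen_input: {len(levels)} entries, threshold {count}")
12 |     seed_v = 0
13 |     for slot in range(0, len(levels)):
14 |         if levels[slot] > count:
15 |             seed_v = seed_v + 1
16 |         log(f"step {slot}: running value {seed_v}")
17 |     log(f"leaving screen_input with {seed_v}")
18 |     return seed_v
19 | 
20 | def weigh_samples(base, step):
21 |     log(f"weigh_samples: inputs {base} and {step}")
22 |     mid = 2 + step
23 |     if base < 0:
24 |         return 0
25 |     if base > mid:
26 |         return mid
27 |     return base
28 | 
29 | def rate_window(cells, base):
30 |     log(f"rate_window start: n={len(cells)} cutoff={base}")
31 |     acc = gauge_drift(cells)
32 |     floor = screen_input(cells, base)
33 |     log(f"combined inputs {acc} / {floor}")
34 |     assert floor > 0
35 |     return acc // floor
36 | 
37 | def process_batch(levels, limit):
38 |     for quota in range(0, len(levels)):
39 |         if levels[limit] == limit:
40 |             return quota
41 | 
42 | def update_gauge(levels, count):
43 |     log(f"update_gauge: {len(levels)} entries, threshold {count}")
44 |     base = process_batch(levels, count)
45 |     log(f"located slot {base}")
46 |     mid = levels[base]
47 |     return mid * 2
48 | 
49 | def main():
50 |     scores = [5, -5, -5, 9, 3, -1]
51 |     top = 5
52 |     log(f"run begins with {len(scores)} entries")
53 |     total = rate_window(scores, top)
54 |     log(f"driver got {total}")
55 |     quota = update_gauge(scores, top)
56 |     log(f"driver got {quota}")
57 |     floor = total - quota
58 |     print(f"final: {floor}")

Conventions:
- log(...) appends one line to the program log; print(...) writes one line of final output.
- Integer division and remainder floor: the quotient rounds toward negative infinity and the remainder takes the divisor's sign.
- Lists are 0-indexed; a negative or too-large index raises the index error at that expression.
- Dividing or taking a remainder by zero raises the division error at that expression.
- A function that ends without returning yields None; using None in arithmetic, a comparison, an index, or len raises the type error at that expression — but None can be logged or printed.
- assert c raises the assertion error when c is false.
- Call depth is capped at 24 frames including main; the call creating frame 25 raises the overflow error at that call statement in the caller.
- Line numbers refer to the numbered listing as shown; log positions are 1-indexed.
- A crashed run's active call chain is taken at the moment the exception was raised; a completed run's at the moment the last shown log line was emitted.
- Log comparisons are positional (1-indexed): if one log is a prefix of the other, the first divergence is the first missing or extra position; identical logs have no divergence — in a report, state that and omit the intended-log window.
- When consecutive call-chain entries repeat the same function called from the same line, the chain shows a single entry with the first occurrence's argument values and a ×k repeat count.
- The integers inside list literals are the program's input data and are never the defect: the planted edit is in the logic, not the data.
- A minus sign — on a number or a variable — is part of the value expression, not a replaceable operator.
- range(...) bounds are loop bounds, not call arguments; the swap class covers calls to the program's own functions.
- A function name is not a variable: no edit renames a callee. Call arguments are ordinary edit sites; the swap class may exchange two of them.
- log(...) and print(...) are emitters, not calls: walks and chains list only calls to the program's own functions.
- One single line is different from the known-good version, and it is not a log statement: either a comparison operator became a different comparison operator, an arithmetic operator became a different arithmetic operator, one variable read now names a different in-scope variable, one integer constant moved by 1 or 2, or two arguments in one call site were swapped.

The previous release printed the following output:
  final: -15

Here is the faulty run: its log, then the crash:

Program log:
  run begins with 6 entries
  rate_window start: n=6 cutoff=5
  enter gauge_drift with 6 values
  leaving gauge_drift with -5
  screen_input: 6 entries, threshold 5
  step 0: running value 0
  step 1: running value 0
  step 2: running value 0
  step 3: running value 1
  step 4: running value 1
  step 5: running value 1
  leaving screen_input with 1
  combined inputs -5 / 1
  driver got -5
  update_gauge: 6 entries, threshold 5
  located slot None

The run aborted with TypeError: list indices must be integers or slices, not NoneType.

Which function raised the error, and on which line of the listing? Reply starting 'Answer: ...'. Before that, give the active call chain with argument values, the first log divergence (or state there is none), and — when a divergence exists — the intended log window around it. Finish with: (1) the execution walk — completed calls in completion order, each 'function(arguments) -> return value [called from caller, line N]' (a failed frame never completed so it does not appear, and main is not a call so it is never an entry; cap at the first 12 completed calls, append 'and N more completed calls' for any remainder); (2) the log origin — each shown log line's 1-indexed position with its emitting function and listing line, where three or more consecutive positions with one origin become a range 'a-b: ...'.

Answer: the error was raised in update_gauge, line 46.
Core observation: The log first diverges at position 16: the faulty run prints 'located slot None' where the working version prints 'located slot 0'.
Call chain: main -> update_gauge([5, -5, -5, 9, 3, -1], 5) (called at line 55).
First divergence: at position 16 the run shows 'located slot None' where the working version logs 'located slot 0'.
Intended log window:
  14: driver got -5
  15: update_gauge: 6 entries, threshold 5
  16: located slot 0
  17: driver got 10
Execution walk:
  gauge_drift([5, -5, -5, 9, 3, -1]) -> -5  [called from rate_window, line 31]
  screen_input([5, -5, -5, 9, 3, -1], 5) -> 1  [called from rate_window, line 32]
  rate_window([5, -5, -5, 9, 3, -1], 5) -> -5  [called from main, line 53]
  process_batch([5, -5, -5, 9, 3, -1], 5) -> None  [called from update_gauge, line 44]
Origin of each log line:
  1: logged in main at line 52
  2: logged in rate_window at line 30
  3: logged in gauge_drift at line 2
  4: logged in gauge_drift at line 7
  5: logged in screen_input at line 11
  6-11: logged in screen_input at line 16
  12: logged in screen_input at line 17
  13: logged in rate_window at line 33
  14: logged in main at line 54
  15: logged in update_gauge at line 43
  16: logged in update_gauge at line 45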